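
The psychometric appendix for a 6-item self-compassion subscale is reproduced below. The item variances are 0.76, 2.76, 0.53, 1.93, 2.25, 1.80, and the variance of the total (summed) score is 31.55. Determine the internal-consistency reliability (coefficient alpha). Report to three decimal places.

Σσᵢ² = 0.76 + 2.76 + 0.53 + 1.93 + 2.25 + 1.80 = 10.03
α = (k/(k−1))·(1 − Σσᵢ²/Var(T)) = (6/5)·(1 − 10.03/31.55) = 0.819

α = 0.819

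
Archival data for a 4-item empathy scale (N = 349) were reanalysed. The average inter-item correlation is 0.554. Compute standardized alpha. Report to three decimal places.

α = 0.832

Standardized α = k·r̄ / (1 + (k−1)·r̄) = 4 × 0.554 / (1 + 3 × 0.554)
  = 2.2160 / 2.6620 = 0.832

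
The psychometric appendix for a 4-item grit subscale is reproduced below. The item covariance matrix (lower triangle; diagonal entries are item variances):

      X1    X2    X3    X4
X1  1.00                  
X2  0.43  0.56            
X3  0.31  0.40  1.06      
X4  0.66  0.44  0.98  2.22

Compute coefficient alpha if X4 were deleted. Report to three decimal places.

Remaining items: X1, X2, X3 (k = 3).
Σσᵢ² = 1.00 + 0.56 + 1.06 = 2.62
total variance = 2.62 + 2 × 1.14 = 4.90
α (item deleted) = (3/2)·(1 − 2.62/4.90) = 0.698

α = 0.698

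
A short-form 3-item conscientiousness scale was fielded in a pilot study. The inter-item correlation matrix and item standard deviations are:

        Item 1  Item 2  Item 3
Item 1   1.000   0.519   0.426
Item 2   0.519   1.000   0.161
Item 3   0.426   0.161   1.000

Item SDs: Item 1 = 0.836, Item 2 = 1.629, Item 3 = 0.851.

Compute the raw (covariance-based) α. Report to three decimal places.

Σσ²ᵢ = 0.836² + 1.629² + 0.851² = 4.0767
Covariances σ_ij = r_ij · s_i · s_j:
  σ(Item 1,Item 2) = 0.519 × 0.836 × 1.629 = 0.7068
  σ(Item 1,Item 3) = 0.426 × 0.836 × 0.851 = 0.3031
  σ(Item 2,Item 3) = 0.161 × 1.629 × 0.851 = 0.2232
σ²_T = Σσ²ᵢ + 2·Σσ_ij = 4.0767 + 2 × 1.2331 = 6.5429
α = (3/2)·(1 − 4.0767/6.5429) = 0.565

α = 0.565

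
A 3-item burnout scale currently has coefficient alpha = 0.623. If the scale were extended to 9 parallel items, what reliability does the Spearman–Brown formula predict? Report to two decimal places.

predicted reliability = 0.83

Length factor m = 9/3 = 3.0000
α' = m·α / (1 + (m−1)·α)
   = 9/3 × 0.623 / (1 + (9/3 − 1) × 0.623)
   = 1.8690 / 2.2460 = 0.83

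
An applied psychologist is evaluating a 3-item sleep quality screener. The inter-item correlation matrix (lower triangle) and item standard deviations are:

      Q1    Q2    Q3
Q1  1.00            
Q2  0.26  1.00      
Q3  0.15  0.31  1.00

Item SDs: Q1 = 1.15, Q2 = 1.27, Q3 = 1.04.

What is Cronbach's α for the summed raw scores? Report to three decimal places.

Cronbach's α = 0.488

Σσ²ᵢ = 1.15² + 1.27² + 1.04² = 4.0170
Covariances σ_ij = r_ij · s_i · s_j:
  σ(Q1,Q2) = 0.26 × 1.15 × 1.27 = 0.3797
  σ(Q1,Q3) = 0.15 × 1.15 × 1.04 = 0.1794
  σ(Q2,Q3) = 0.31 × 1.27 × 1.04 = 0.4094
σ²_T = Σσ²ᵢ + 2·Σσ_ij = 4.0170 + 2 × 0.9685 = 5.9540
α = (3/2)·(1 − 4.0170/5.9540) = 0.488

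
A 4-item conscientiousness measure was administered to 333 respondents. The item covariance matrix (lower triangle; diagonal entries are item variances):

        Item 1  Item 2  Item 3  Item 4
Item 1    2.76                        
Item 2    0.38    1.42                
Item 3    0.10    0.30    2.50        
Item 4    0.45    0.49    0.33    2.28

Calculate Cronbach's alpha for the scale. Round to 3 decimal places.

Cronbach's alpha = 0.419

Σσᵢ² = 2.76 + 1.42 + 2.50 + 2.28 = 8.96
Σ_{i<j} σ_ij = 2.05
σ²_T = 8.96 + 2 × 2.05 = 13.06
α = (k/(k−1))·(1 − Σσᵢ²/σ²_T) = (4/3)·(1 − 8.96/13.06) = 0.419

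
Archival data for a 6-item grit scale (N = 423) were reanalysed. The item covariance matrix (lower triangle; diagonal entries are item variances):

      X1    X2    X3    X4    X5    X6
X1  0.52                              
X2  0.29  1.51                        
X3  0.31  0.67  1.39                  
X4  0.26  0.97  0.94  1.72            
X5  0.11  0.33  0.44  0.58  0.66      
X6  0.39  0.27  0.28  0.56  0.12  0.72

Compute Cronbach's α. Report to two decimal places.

Σσᵢ² = 0.52 + 1.51 + 1.39 + 1.72 + 0.66 + 0.72 = 6.52
Sum of the distinct covariances = 6.52
σ²_T = 6.52 + 2 × 6.52 = 19.56
α = (k/(k−1))·(1 − Σσᵢ²/σ²_T) = (6/5)·(1 − 6.52/19.56) = 0.80

Cronbach's α = 0.80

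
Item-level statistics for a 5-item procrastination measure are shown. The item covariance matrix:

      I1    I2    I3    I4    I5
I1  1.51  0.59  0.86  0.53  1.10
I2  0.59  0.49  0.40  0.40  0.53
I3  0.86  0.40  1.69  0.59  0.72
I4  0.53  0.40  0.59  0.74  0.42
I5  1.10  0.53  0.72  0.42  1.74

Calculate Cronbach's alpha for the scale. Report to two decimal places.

Cronbach's alpha = 0.83

Σσ²ᵢ = 1.51 + 0.49 + 1.69 + 0.74 + 1.74 = 6.17
Σ_{i<j} σ_ij = 6.14
total variance = 6.17 + 2 × 6.14 = 18.45
α = (k/(k−1))·(1 − Σσ²ᵢ/total variance) = (5/4)·(1 − 6.17/18.45) = 0.83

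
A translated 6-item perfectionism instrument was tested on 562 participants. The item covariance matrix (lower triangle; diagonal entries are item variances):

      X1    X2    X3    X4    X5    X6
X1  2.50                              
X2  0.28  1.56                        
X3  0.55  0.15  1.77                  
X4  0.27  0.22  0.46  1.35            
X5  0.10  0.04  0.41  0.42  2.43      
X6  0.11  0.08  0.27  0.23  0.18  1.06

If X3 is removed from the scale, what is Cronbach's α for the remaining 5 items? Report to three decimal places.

Remaining items: X1, X2, X4, X5, X6 (k = 5).
ΣVar(i) = 2.50 + 1.56 + 1.35 + 2.43 + 1.06 = 8.90
total variance = 8.90 + 2 × 1.93 = 12.76
α (item deleted) = (5/4)·(1 − 8.90/12.76) = 0.378

Cronbach's α = 0.378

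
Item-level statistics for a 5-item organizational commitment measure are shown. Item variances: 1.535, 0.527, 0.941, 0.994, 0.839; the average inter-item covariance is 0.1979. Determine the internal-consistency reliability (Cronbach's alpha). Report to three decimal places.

Cronbach's alpha = 0.563

sum of item variances = 1.535 + 0.527 + 0.941 + 0.994 + 0.839 = 4.836
Sum of the 10 distinct covariances = 10 × 0.1979 = 1.9790
σ²_total = sum of item variances + 2·Σcov = 4.836 + 2 × 1.9790 = 8.7940
α = (5/4)·(1 − 4.836/8.7940) = 0.563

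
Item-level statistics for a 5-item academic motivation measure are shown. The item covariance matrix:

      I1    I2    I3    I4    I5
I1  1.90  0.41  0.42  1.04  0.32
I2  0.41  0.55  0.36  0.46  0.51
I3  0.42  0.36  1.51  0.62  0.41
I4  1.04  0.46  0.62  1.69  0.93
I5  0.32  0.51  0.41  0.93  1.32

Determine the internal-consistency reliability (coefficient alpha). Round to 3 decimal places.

α = 0.764

ΣVar(i) = 1.90 + 0.55 + 1.51 + 1.69 + 1.32 = 6.97
Sum of the distinct covariances = 5.48
σ²_T = 6.97 + 2 × 5.48 = 17.93
α = (k/(k−1))·(1 − ΣVar(i)/σ²_T) = (5/4)·(1 − 6.97/17.93) = 0.764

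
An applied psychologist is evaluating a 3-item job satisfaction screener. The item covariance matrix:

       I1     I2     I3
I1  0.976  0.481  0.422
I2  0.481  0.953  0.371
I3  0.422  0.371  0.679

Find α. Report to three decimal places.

Σσᵢ² = 0.976 + 0.953 + 0.679 = 2.608
Σ_{i<j} σ_ij = 1.274
total variance = 2.608 + 2 × 1.274 = 5.156
α = (k/(k−1))·(1 − Σσᵢ²/total variance) = (3/2)·(1 − 2.608/5.156) = 0.741

α = 0.741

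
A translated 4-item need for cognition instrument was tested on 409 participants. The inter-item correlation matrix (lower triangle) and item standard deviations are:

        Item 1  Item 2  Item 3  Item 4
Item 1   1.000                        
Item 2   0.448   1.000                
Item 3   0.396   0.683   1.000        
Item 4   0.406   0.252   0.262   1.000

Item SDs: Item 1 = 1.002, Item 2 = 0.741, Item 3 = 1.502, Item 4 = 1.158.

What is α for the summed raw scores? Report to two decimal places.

α = 0.70

Σσ²ᵢ = 1.002² + 0.741² + 1.502² + 1.158² = 5.1501
Covariances σ_ij = r_ij · s_i · s_j:
  σ(Item 1,Item 2) = 0.448 × 1.002 × 0.741 = 0.3326
  σ(Item 1,Item 3) = 0.396 × 1.002 × 1.502 = 0.5960
  σ(Item 1,Item 4) = 0.406 × 1.002 × 1.158 = 0.4711
  σ(Item 2,Item 3) = 0.683 × 0.741 × 1.502 = 0.7602
  σ(Item 2,Item 4) = 0.252 × 0.741 × 1.158 = 0.2162
  σ(Item 3,Item 4) = 0.262 × 1.502 × 1.158 = 0.4557
σ²_T = Σσ²ᵢ + 2·Σσ_ij = 5.1501 + 2 × 2.8318 = 10.8137
α = (4/3)·(1 − 5.1501/10.8137) = 0.70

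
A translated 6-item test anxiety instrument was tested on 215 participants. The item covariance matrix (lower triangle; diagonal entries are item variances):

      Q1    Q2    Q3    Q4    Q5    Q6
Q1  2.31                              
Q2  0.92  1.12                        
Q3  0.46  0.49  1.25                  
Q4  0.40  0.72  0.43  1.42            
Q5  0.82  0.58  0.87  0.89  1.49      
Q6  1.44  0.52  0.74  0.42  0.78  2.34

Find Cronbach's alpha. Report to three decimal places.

α = 0.814

Σσᵢ² = 2.31 + 1.12 + 1.25 + 1.42 + 1.49 + 2.34 = 9.93
Σ_{i<j} σ_ij = 10.48
total variance = 9.93 + 2 × 10.48 = 30.89
α = (k/(k−1))·(1 − Σσᵢ²/total variance) = (6/5)·(1 − 9.93/30.89) = 0.814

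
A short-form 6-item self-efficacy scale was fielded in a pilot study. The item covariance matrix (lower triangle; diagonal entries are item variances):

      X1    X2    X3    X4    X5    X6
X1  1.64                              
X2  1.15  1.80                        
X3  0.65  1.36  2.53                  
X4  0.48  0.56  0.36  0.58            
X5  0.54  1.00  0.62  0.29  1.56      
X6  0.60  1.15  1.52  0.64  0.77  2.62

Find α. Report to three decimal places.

Σσᵢ² = 1.64 + 1.80 + 2.53 + 0.58 + 1.56 + 2.62 = 10.73
Σ_{i<j} σ_ij = 11.69
σ²_T = 10.73 + 2 × 11.69 = 34.11
α = (k/(k−1))·(1 − Σσᵢ²/σ²_T) = (6/5)·(1 − 10.73/34.11) = 0.823

α = 0.823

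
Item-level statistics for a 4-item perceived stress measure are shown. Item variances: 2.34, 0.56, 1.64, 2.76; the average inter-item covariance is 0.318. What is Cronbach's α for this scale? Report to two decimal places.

Σσᵢ² = 2.34 + 0.56 + 1.64 + 2.76 = 7.30
Sum of the 6 distinct covariances = 6 × 0.318 = 1.908
Var(T) = Σσᵢ² + 2·Σcov = 7.30 + 2 × 1.908 = 11.116
α = (4/3)·(1 − 7.30/11.116) = 0.46

Cronbach's α = 0.46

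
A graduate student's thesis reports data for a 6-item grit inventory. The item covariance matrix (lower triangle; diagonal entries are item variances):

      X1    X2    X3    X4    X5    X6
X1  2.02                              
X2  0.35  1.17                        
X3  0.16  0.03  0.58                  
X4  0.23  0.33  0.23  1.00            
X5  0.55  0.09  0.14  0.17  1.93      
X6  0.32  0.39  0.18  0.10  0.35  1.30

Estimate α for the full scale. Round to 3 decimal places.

Σσ²ᵢ = 2.02 + 1.17 + 0.58 + 1.00 + 1.93 + 1.30 = 8.00
Sum of off-diagonal covariances = 3.62
total variance = 8.00 + 2 × 3.62 = 15.24
α = (k/(k−1))·(1 − Σσ²ᵢ/total variance) = (6/5)·(1 − 8.00/15.24) = 0.570

α = 0.570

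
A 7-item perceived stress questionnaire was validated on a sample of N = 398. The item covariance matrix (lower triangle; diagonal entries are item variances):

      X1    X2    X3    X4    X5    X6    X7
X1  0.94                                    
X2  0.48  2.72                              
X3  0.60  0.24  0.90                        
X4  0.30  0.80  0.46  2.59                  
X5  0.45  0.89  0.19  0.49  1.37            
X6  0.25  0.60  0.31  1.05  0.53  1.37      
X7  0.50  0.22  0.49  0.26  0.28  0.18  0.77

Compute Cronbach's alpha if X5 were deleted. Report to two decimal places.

Remaining items: X1, X2, X3, X4, X6, X7 (k = 6).
sum of item variances = 0.94 + 2.72 + 0.90 + 2.59 + 1.37 + 0.77 = 9.29
σ²_T = 9.29 + 2 × 6.74 = 22.77
α (item deleted) = (6/5)·(1 − 9.29/22.77) = 0.71

Cronbach's alpha = 0.71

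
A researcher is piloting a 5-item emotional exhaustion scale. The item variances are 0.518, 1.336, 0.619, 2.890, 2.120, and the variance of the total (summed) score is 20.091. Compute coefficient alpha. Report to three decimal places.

Σσᵢ² = 0.518 + 1.336 + 0.619 + 2.890 + 2.120 = 7.483
α = (k/(k−1))·(1 − Σσᵢ²/Var(T)) = (5/4)·(1 − 7.483/20.091) = 0.784

α = 0.784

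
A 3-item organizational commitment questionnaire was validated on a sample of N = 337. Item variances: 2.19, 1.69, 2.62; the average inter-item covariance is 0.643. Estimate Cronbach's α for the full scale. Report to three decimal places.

Cronbach's α = 0.559

sum of item variances = 2.19 + 1.69 + 2.62 = 6.50
Sum of the 3 distinct covariances = 3 × 0.643 = 1.929
total variance = sum of item variances + 2·Σcov = 6.50 + 2 × 1.929 = 10.358
α = (3/2)·(1 − 6.50/10.358) = 0.559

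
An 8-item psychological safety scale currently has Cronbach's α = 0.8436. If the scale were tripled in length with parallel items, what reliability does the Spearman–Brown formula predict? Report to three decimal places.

Length factor m = 3
α' = m·α / (1 + (m−1)·α)
   = 3 × 0.8436 / (1 + (3 − 1) × 0.8436)
   = 2.5308 / 2.6872 = 0.942

predicted reliability = 0.942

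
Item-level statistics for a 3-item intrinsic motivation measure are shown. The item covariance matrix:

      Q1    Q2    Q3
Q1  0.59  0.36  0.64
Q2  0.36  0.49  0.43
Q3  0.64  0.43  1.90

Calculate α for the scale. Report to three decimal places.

Σσ²ᵢ = 0.59 + 0.49 + 1.90 = 2.98
Sum of the distinct covariances = 1.43
σ²_T = 2.98 + 2 × 1.43 = 5.84
α = (k/(k−1))·(1 − Σσ²ᵢ/σ²_T) = (3/2)·(1 − 2.98/5.84) = 0.735

α = 0.735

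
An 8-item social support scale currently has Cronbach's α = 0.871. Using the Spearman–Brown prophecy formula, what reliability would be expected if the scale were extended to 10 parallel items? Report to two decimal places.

Length factor m = 10/8 = 1.2500
α' = m·α / (1 + (m−1)·α)
   = 10/8 × 0.871 / (1 + (10/8 − 1) × 0.871)
   = 1.0888 / 1.2178 = 0.89

predicted reliability = 0.89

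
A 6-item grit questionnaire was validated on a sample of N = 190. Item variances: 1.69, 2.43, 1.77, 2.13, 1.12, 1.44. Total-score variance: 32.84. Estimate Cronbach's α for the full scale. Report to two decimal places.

α = 0.81

Σσᵢ² = 1.69 + 2.43 + 1.77 + 2.13 + 1.12 + 1.44 = 10.58
α = (k/(k−1))·(1 − Σσᵢ²/σ²_T) = (6/5)·(1 − 10.58/32.84) = 0.81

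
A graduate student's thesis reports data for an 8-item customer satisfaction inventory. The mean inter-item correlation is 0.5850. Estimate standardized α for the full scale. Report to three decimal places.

α = 0.919

Standardized α = k·r̄ / (1 + (k−1)·r̄) = 8 × 0.5850 / (1 + 7 × 0.5850)
  = 4.6800 / 5.0950 = 0.919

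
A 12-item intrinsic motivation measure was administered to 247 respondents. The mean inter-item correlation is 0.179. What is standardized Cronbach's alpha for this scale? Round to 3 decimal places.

α = 0.723

Standardized α = k·r̄ / (1 + (k−1)·r̄) = 12 × 0.179 / (1 + 11 × 0.179)
  = 2.1480 / 2.9690 = 0.723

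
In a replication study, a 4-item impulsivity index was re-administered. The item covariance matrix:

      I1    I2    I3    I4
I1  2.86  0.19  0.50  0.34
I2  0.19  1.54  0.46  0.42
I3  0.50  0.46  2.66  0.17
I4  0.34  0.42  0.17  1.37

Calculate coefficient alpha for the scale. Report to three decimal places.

ΣVar(i) = 2.86 + 1.54 + 2.66 + 1.37 = 8.43
Sum of off-diagonal covariances = 2.08
Var(T) = 8.43 + 2 × 2.08 = 12.59
α = (k/(k−1))·(1 − ΣVar(i)/Var(T)) = (4/3)·(1 − 8.43/12.59) = 0.441

α = 0.441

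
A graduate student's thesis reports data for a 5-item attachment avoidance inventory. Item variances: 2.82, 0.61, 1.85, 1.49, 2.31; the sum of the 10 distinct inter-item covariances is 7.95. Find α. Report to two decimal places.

Σσᵢ² = 2.82 + 0.61 + 1.85 + 1.49 + 2.31 = 9.08
Sum of distinct covariances = 7.95
σ²_total = Σσᵢ² + 2·Σcov = 9.08 + 2 × 7.95 = 24.98
α = (5/4)·(1 − 9.08/24.98) = 0.80

α = 0.80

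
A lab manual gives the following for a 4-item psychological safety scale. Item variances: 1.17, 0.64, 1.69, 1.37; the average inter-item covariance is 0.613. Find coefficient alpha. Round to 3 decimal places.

Σσᵢ² = 1.17 + 0.64 + 1.69 + 1.37 = 4.87
Sum of the 6 distinct covariances = 6 × 0.613 = 3.678
total variance = Σσᵢ² + 2·Σcov = 4.87 + 2 × 3.678 = 12.226
α = (4/3)·(1 − 4.87/12.226) = 0.802

coefficient alpha = 0.802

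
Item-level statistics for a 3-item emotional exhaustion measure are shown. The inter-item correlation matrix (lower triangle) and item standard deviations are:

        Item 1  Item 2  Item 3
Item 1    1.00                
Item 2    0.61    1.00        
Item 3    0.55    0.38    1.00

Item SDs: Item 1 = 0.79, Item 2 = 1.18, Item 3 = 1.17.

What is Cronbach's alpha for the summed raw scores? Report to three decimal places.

α = 0.729

Σσ²ᵢ = 0.79² + 1.18² + 1.17² = 3.3854
Covariances σ_ij = r_ij · s_i · s_j:
  σ(Item 1,Item 2) = 0.61 × 0.79 × 1.18 = 0.5686
  σ(Item 1,Item 3) = 0.55 × 0.79 × 1.17 = 0.5084
  σ(Item 2,Item 3) = 0.38 × 1.18 × 1.17 = 0.5246
σ²_T = Σσ²ᵢ + 2·Σσ_ij = 3.3854 + 2 × 1.6016 = 6.5886
α = (3/2)·(1 − 3.3854/6.5886) = 0.729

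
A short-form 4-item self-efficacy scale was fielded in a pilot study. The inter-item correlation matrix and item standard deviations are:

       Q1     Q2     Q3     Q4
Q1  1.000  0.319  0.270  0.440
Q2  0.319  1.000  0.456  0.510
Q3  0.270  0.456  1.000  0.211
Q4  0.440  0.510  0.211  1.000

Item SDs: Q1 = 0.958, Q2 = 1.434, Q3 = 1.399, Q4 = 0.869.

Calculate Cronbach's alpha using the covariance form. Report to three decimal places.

Cronbach's alpha = 0.682

Σσ²ᵢ = 0.958² + 1.434² + 1.399² + 0.869² = 5.6865
Covariances σ_ij = r_ij · s_i · s_j:
  σ(Q1,Q2) = 0.319 × 0.958 × 1.434 = 0.4382
  σ(Q1,Q3) = 0.270 × 0.958 × 1.399 = 0.3619
  σ(Q1,Q4) = 0.440 × 0.958 × 0.869 = 0.3663
  σ(Q2,Q3) = 0.456 × 1.434 × 1.399 = 0.9148
  σ(Q2,Q4) = 0.510 × 1.434 × 0.869 = 0.6355
  σ(Q3,Q4) = 0.211 × 1.399 × 0.869 = 0.2565
σ²_T = Σσ²ᵢ + 2·Σσ_ij = 5.6865 + 2 × 2.9732 = 11.6329
α = (4/3)·(1 − 5.6865/11.6329) = 0.682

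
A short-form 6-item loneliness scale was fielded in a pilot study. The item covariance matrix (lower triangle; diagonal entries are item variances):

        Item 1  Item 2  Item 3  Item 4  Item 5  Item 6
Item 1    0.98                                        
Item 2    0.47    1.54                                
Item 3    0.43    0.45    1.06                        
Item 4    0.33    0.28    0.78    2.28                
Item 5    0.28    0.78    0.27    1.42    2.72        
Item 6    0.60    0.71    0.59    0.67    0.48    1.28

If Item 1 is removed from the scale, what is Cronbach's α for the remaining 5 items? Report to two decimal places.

Remaining items: Item 2, Item 3, Item 4, Item 5, Item 6 (k = 5).
sum of item variances = 1.54 + 1.06 + 2.28 + 2.72 + 1.28 = 8.88
Var(T) = 8.88 + 2 × 6.43 = 21.74
α (item deleted) = (5/4)·(1 − 8.88/21.74) = 0.74

Cronbach's α = 0.74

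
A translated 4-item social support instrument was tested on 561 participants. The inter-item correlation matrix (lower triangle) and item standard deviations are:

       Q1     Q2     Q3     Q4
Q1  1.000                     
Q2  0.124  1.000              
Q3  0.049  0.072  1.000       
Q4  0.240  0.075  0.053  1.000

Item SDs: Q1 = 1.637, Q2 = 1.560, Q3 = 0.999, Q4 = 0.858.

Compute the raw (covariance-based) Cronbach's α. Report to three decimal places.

α = 0.300

Σσ²ᵢ = 1.637² + 1.560² + 0.999² + 0.858² = 6.8475
Covariances σ_ij = r_ij · s_i · s_j:
  σ(Q1,Q2) = 0.124 × 1.637 × 1.560 = 0.3167
  σ(Q1,Q3) = 0.049 × 1.637 × 0.999 = 0.0801
  σ(Q1,Q4) = 0.240 × 1.637 × 0.858 = 0.3371
  σ(Q2,Q3) = 0.072 × 1.560 × 0.999 = 0.1122
  σ(Q2,Q4) = 0.075 × 1.560 × 0.858 = 0.1004
  σ(Q3,Q4) = 0.053 × 0.999 × 0.858 = 0.0454
σ²_T = Σσ²ᵢ + 2·Σσ_ij = 6.8475 + 2 × 0.9919 = 8.8313
α = (4/3)·(1 − 6.8475/8.8313) = 0.300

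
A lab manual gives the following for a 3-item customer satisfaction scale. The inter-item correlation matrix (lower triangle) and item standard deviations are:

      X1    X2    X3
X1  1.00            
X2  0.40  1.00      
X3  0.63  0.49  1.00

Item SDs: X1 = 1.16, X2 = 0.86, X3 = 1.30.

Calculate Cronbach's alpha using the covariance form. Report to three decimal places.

Σσ²ᵢ = 1.16² + 0.86² + 1.30² = 3.7752
Covariances σ_ij = r_ij · s_i · s_j:
  σ(X1,X2) = 0.40 × 1.16 × 0.86 = 0.3990
  σ(X1,X3) = 0.63 × 1.16 × 1.30 = 0.9500
  σ(X2,X3) = 0.49 × 0.86 × 1.30 = 0.5478
σ²_T = Σσ²ᵢ + 2·Σσ_ij = 3.7752 + 2 × 1.8968 = 7.5688
α = (3/2)·(1 − 3.7752/7.5688) = 0.752

Cronbach's alpha = 0.752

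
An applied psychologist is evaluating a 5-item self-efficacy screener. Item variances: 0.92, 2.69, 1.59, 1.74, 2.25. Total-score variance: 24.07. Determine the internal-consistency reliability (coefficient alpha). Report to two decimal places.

α = 0.77

Σσ²ᵢ = 0.92 + 2.69 + 1.59 + 1.74 + 2.25 = 9.19
α = (k/(k−1))·(1 − Σσ²ᵢ/total variance) = (5/4)·(1 − 9.19/24.07) = 0.77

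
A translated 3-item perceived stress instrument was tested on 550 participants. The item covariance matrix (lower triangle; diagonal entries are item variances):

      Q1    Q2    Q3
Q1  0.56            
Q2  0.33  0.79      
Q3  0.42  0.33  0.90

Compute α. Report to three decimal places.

Σσ²ᵢ = 0.56 + 0.79 + 0.90 = 2.25
Σ_{i<j} σ_ij = 1.08
Var(T) = 2.25 + 2 × 1.08 = 4.41
α = (k/(k−1))·(1 − Σσ²ᵢ/Var(T)) = (3/2)·(1 − 2.25/4.41) = 0.735

α = 0.735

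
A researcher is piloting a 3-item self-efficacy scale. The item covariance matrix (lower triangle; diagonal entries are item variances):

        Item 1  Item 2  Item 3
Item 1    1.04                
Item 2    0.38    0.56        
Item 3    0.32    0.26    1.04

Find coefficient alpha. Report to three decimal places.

sum of item variances = 1.04 + 0.56 + 1.04 = 2.64
Sum of the distinct covariances = 0.96
Var(T) = 2.64 + 2 × 0.96 = 4.56
α = (k/(k−1))·(1 − sum of item variances/Var(T)) = (3/2)·(1 − 2.64/4.56) = 0.632

α = 0.632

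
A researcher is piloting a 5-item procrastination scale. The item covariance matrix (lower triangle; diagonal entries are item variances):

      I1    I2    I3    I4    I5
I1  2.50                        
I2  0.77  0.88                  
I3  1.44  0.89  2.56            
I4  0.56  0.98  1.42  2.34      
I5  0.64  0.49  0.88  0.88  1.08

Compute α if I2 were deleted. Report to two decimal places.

α = 0.77

Remaining items: I1, I3, I4, I5 (k = 4).
ΣVar(i) = 2.50 + 2.56 + 2.34 + 1.08 = 8.48
total variance = 8.48 + 2 × 5.82 = 20.12
α (item deleted) = (4/3)·(1 − 8.48/20.12) = 0.77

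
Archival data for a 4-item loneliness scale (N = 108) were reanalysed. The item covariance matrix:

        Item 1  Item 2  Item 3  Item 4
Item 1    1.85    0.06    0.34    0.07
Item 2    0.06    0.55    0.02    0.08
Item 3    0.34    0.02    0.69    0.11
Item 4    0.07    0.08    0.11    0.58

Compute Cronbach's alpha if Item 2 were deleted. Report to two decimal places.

Remaining items: Item 1, Item 3, Item 4 (k = 3).
Σσᵢ² = 1.85 + 0.69 + 0.58 = 3.12
σ²_total = 3.12 + 2 × 0.52 = 4.16
α (item deleted) = (3/2)·(1 − 3.12/4.16) = 0.38

Cronbach's alpha = 0.38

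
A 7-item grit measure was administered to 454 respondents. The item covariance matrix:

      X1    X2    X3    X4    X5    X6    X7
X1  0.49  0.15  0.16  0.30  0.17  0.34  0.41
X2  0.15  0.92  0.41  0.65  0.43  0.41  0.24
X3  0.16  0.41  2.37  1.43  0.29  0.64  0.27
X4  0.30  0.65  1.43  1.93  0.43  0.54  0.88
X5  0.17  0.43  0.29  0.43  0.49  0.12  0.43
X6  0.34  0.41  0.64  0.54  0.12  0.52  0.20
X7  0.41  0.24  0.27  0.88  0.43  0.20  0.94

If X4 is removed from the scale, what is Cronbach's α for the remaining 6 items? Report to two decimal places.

α = 0.74

Remaining items: X1, X2, X3, X5, X6, X7 (k = 6).
Σσ²ᵢ = 0.49 + 0.92 + 2.37 + 0.49 + 0.52 + 0.94 = 5.73
Var(T) = 5.73 + 2 × 4.67 = 15.07
α (item deleted) = (6/5)·(1 − 5.73/15.07) = 0.74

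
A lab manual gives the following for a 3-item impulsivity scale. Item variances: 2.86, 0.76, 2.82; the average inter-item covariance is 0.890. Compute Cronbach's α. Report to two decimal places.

Cronbach's α = 0.68

Σσᵢ² = 2.86 + 0.76 + 2.82 = 6.44
Sum of the 3 distinct covariances = 3 × 0.890 = 2.670
σ²_T = Σσᵢ² + 2·Σcov = 6.44 + 2 × 2.670 = 11.780
α = (3/2)·(1 − 6.44/11.780) = 0.68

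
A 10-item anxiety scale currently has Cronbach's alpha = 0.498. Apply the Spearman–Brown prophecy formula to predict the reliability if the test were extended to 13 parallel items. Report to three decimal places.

predicted reliability = 0.563

Length factor m = 13/10 = 1.3000
α' = m·α / (1 + (m−1)·α)
   = 13/10 × 0.498 / (1 + (13/10 − 1) × 0.498)
   = 0.6474 / 1.1494 = 0.563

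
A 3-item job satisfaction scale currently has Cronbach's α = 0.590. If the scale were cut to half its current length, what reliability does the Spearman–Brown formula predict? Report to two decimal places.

predicted reliability = 0.42

Length factor m = 1/2
α' = m·α / (1 − (1−m)·α)
   = 1/2 × 0.590 / (1 − (1 − 1/2) × 0.590)
   = 0.2950 / 0.7050 = 0.42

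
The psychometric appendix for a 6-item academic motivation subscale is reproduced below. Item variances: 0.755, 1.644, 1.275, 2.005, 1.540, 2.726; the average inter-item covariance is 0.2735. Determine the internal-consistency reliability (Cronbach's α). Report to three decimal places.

α = 0.542

ΣVar(i) = 0.755 + 1.644 + 1.275 + 2.005 + 1.540 + 2.726 = 9.945
Sum of the 15 distinct covariances = 15 × 0.2735 = 4.1025
Var(T) = ΣVar(i) + 2·Σcov = 9.945 + 2 × 4.1025 = 18.1500
α = (6/5)·(1 − 9.945/18.1500) = 0.542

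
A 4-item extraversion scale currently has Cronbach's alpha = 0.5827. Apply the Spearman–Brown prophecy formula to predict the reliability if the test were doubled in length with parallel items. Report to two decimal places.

predicted reliability = 0.74

Length factor m = 2
α' = m·α / (1 + (m−1)·α)
   = 2 × 0.5827 / (1 + (2 − 1) × 0.5827)
   = 1.1654 / 1.5827 = 0.74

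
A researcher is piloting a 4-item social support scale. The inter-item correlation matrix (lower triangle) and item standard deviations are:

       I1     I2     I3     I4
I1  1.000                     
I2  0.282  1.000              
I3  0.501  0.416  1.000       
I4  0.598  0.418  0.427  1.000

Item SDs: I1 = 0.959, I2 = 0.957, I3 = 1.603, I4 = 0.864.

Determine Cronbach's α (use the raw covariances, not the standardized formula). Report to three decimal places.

Cronbach's α = 0.728

Σσ²ᵢ = 0.959² + 0.957² + 1.603² + 0.864² = 5.1516
Covariances σ_ij = r_ij · s_i · s_j:
  σ(I1,I2) = 0.282 × 0.959 × 0.957 = 0.2588
  σ(I1,I3) = 0.501 × 0.959 × 1.603 = 0.7702
  σ(I1,I4) = 0.598 × 0.959 × 0.864 = 0.4955
  σ(I2,I3) = 0.416 × 0.957 × 1.603 = 0.6382
  σ(I2,I4) = 0.418 × 0.957 × 0.864 = 0.3456
  σ(I3,I4) = 0.427 × 1.603 × 0.864 = 0.5914
σ²_T = Σσ²ᵢ + 2·Σσ_ij = 5.1516 + 2 × 3.0997 = 11.3510
α = (4/3)·(1 − 5.1516/11.3510) = 0.728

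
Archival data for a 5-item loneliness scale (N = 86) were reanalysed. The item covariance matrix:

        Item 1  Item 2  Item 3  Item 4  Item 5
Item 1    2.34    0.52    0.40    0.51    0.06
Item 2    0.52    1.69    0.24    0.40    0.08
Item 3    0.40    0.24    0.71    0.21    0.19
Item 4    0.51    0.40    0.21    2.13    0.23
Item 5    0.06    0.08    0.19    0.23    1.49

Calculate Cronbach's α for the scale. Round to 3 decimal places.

ΣVar(i) = 2.34 + 1.69 + 0.71 + 2.13 + 1.49 = 8.36
Sum of off-diagonal covariances = 2.84
Var(T) = 8.36 + 2 × 2.84 = 14.04
α = (k/(k−1))·(1 − ΣVar(i)/Var(T)) = (5/4)·(1 − 8.36/14.04) = 0.506

Cronbach's α = 0.506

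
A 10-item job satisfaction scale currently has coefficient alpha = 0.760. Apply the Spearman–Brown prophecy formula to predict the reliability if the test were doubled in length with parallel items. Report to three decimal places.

predicted reliability = 0.864

Length factor m = 2
α' = m·α / (1 + (m−1)·α)
   = 2 × 0.760 / (1 + (2 − 1) × 0.760)
   = 1.5200 / 1.7600 = 0.864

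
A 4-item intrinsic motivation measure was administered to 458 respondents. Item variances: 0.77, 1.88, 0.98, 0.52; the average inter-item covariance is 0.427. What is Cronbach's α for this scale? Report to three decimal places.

Cronbach's α = 0.737

ΣVar(i) = 0.77 + 1.88 + 0.98 + 0.52 = 4.15
Sum of the 6 distinct covariances = 6 × 0.427 = 2.562
total variance = ΣVar(i) + 2·Σcov = 4.15 + 2 × 2.562 = 9.274
α = (4/3)·(1 − 4.15/9.274) = 0.737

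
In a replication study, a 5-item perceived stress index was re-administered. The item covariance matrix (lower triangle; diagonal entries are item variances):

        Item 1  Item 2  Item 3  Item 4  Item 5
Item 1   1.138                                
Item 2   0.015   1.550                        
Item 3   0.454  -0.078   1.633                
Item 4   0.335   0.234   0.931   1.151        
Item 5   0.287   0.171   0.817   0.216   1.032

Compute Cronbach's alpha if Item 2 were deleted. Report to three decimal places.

Cronbach's alpha = 0.735

Remaining items: Item 1, Item 3, Item 4, Item 5 (k = 4).
Σσ²ᵢ = 1.138 + 1.633 + 1.151 + 1.032 = 4.954
Var(T) = 4.954 + 2 × 3.040 = 11.034
α (item deleted) = (4/3)·(1 − 4.954/11.034) = 0.735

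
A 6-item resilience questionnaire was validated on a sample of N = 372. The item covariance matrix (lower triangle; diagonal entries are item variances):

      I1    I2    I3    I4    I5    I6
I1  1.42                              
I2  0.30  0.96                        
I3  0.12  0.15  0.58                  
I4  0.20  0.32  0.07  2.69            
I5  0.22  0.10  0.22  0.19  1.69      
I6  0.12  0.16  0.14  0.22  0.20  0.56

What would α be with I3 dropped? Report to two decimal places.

α = 0.45

Remaining items: I1, I2, I4, I5, I6 (k = 5).
ΣVar(i) = 1.42 + 0.96 + 2.69 + 1.69 + 0.56 = 7.32
σ²_total = 7.32 + 2 × 2.03 = 11.38
α (item deleted) = (5/4)·(1 − 7.32/11.38) = 0.45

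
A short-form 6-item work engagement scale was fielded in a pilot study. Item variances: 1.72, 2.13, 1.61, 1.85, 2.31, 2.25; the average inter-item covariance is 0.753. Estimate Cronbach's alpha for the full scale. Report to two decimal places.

α = 0.79

ΣVar(i) = 1.72 + 2.13 + 1.61 + 1.85 + 2.31 + 2.25 = 11.87
Sum of the 15 distinct covariances = 15 × 0.753 = 11.295
total variance = ΣVar(i) + 2·Σcov = 11.87 + 2 × 11.295 = 34.460
α = (6/5)·(1 − 11.87/34.460) = 0.79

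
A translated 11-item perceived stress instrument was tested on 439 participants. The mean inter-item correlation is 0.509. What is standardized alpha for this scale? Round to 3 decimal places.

α = 0.919

Standardized α = k·r̄ / (1 + (k−1)·r̄) = 11 × 0.509 / (1 + 10 × 0.509)
  = 5.5990 / 6.0900 = 0.919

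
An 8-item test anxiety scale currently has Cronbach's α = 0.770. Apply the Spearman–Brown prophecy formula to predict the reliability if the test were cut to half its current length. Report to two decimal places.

Length factor m = 1/2
α' = m·α / (1 − (1−m)·α)
   = 1/2 × 0.770 / (1 − (1 − 1/2) × 0.770)
   = 0.3850 / 0.6150 = 0.63

predicted reliability = 0.63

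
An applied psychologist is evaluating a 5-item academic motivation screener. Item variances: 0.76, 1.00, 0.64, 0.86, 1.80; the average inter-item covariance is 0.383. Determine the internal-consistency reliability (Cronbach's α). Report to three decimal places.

α = 0.753

ΣVar(i) = 0.76 + 1.00 + 0.64 + 0.86 + 1.80 = 5.06
Sum of the 10 distinct covariances = 10 × 0.383 = 3.830
total variance = ΣVar(i) + 2·Σcov = 5.06 + 2 × 3.830 = 12.720
α = (5/4)·(1 − 5.06/12.720) = 0.753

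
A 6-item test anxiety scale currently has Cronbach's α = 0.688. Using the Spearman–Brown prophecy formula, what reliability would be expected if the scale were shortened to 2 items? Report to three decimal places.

Length factor m = 2/6 = 0.3333
α' = m·α / (1 − (1−m)·α)
   = 2/6 × 0.688 / (1 − (1 − 2/6) × 0.688)
   = 0.2293 / 0.5413 = 0.424

predicted reliability = 0.424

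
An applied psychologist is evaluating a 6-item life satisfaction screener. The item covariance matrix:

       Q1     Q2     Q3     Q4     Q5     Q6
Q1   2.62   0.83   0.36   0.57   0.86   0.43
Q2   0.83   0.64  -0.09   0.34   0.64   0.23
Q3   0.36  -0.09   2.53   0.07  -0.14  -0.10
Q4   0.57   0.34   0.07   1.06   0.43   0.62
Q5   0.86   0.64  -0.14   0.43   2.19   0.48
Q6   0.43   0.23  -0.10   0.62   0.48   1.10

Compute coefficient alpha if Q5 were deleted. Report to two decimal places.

coefficient alpha = 0.56

Remaining items: Q1, Q2, Q3, Q4, Q6 (k = 5).
ΣVar(i) = 2.62 + 0.64 + 2.53 + 1.06 + 1.10 = 7.95
Var(T) = 7.95 + 2 × 3.26 = 14.47
α (item deleted) = (5/4)·(1 − 7.95/14.47) = 0.56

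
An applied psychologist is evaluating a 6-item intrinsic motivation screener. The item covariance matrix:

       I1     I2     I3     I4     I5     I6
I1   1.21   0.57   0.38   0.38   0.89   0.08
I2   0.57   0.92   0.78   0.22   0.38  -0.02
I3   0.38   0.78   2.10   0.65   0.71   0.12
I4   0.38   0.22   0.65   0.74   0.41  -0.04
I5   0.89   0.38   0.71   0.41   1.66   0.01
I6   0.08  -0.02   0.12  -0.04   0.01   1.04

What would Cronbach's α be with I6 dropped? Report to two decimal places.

Remaining items: I1, I2, I3, I4, I5 (k = 5).
Σσᵢ² = 1.21 + 0.92 + 2.10 + 0.74 + 1.66 = 6.63
total variance = 6.63 + 2 × 5.37 = 17.37
α (item deleted) = (5/4)·(1 − 6.63/17.37) = 0.77

Cronbach's α = 0.77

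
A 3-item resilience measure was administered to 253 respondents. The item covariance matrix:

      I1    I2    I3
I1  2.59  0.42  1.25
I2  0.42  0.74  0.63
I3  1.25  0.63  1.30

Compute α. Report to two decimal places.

α = 0.75

Σσ²ᵢ = 2.59 + 0.74 + 1.30 = 4.63
Σ_{i<j} σ_ij = 2.30
Var(T) = 4.63 + 2 × 2.30 = 9.23
α = (k/(k−1))·(1 − Σσ²ᵢ/Var(T)) = (3/2)·(1 − 4.63/9.23) = 0.75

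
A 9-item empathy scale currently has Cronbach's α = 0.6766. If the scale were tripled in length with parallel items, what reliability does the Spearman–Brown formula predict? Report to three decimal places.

predicted reliability = 0.863

Length factor m = 3
α' = m·α / (1 + (m−1)·α)
   = 3 × 0.6766 / (1 + (3 − 1) × 0.6766)
   = 2.0298 / 2.3532 = 0.863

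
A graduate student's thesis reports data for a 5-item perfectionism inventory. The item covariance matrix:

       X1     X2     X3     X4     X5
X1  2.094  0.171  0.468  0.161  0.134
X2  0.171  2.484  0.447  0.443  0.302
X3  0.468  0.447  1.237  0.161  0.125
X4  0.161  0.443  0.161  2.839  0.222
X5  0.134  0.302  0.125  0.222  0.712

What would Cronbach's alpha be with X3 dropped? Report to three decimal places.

Remaining items: X1, X2, X4, X5 (k = 4).
sum of item variances = 2.094 + 2.484 + 2.839 + 0.712 = 8.129
Var(T) = 8.129 + 2 × 1.433 = 10.995
α (item deleted) = (4/3)·(1 − 8.129/10.995) = 0.348

α = 0.348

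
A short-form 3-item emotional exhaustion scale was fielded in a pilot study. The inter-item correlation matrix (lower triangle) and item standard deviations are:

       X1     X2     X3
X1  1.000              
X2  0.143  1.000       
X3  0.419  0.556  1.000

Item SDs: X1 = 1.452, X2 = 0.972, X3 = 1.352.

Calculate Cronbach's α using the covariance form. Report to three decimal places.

Cronbach's α = 0.627

Σσ²ᵢ = 1.452² + 0.972² + 1.352² = 4.8810
Covariances σ_ij = r_ij · s_i · s_j:
  σ(X1,X2) = 0.143 × 1.452 × 0.972 = 0.2018
  σ(X1,X3) = 0.419 × 1.452 × 1.352 = 0.8225
  σ(X2,X3) = 0.556 × 0.972 × 1.352 = 0.7307
σ²_T = Σσ²ᵢ + 2·Σσ_ij = 4.8810 + 2 × 1.7550 = 8.3910
α = (3/2)·(1 − 4.8810/8.3910) = 0.627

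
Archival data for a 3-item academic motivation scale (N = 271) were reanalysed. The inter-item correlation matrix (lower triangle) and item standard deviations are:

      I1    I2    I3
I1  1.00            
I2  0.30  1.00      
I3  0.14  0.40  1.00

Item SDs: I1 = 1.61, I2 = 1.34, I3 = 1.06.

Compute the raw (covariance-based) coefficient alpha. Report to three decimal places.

Σσ²ᵢ = 1.61² + 1.34² + 1.06² = 5.5113
Covariances σ_ij = r_ij · s_i · s_j:
  σ(I1,I2) = 0.30 × 1.61 × 1.34 = 0.6472
  σ(I1,I3) = 0.14 × 1.61 × 1.06 = 0.2389
  σ(I2,I3) = 0.40 × 1.34 × 1.06 = 0.5682
σ²_T = Σσ²ᵢ + 2·Σσ_ij = 5.5113 + 2 × 1.4543 = 8.4199
α = (3/2)·(1 − 5.5113/8.4199) = 0.518

α = 0.518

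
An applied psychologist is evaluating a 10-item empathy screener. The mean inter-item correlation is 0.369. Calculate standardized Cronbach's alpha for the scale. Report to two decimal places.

Standardized α = k·r̄ / (1 + (k−1)·r̄) = 10 × 0.369 / (1 + 9 × 0.369)
  = 3.6900 / 4.3210 = 0.85

α = 0.85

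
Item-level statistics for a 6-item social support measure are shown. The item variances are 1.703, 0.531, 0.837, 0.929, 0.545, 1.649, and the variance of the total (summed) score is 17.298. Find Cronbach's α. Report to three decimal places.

Σσᵢ² = 1.703 + 0.531 + 0.837 + 0.929 + 0.545 + 1.649 = 6.194
α = (k/(k−1))·(1 − Σσᵢ²/σ²_T) = (6/5)·(1 − 6.194/17.298) = 0.770

α = 0.770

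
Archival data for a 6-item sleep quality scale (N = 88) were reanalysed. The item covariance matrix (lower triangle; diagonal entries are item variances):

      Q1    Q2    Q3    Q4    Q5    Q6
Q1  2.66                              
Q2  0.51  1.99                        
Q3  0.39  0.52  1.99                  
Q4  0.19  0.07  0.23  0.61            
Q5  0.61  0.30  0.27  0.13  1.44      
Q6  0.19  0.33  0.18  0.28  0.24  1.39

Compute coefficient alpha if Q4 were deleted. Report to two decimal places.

α = 0.53

Remaining items: Q1, Q2, Q3, Q5, Q6 (k = 5).
Σσ²ᵢ = 2.66 + 1.99 + 1.99 + 1.44 + 1.39 = 9.47
σ²_total = 9.47 + 2 × 3.54 = 16.55
α (item deleted) = (5/4)·(1 − 9.47/16.55) = 0.53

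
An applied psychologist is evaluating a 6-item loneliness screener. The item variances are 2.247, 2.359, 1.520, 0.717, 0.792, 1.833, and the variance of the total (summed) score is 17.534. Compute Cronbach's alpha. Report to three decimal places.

α = 0.552

Σσ²ᵢ = 2.247 + 2.359 + 1.520 + 0.717 + 0.792 + 1.833 = 9.468
α = (k/(k−1))·(1 − Σσ²ᵢ/σ²_T) = (6/5)·(1 − 9.468/17.534) = 0.552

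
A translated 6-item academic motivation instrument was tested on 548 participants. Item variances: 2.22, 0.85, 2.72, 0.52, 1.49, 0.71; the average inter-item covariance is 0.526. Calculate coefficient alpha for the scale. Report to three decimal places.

coefficient alpha = 0.780

ΣVar(i) = 2.22 + 0.85 + 2.72 + 0.52 + 1.49 + 0.71 = 8.51
Sum of the 15 distinct covariances = 15 × 0.526 = 7.890
total variance = ΣVar(i) + 2·Σcov = 8.51 + 2 × 7.890 = 24.290
α = (6/5)·(1 − 8.51/24.290) = 0.780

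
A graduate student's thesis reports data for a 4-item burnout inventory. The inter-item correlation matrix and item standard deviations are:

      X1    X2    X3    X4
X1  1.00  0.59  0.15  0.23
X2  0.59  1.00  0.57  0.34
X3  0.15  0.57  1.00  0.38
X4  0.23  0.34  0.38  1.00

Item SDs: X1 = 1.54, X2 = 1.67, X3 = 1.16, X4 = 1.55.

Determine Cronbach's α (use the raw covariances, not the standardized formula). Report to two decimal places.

Cronbach's α = 0.71

Σσ²ᵢ = 1.54² + 1.67² + 1.16² + 1.55² = 8.9086
Covariances σ_ij = r_ij · s_i · s_j:
  σ(X1,X2) = 0.59 × 1.54 × 1.67 = 1.5174
  σ(X1,X3) = 0.15 × 1.54 × 1.16 = 0.2680
  σ(X1,X4) = 0.23 × 1.54 × 1.55 = 0.5490
  σ(X2,X3) = 0.57 × 1.67 × 1.16 = 1.1042
  σ(X2,X4) = 0.34 × 1.67 × 1.55 = 0.8801
  σ(X3,X4) = 0.38 × 1.16 × 1.55 = 0.6832
σ²_T = Σσ²ᵢ + 2·Σσ_ij = 8.9086 + 2 × 5.0019 = 18.9124
α = (4/3)·(1 − 8.9086/18.9124) = 0.71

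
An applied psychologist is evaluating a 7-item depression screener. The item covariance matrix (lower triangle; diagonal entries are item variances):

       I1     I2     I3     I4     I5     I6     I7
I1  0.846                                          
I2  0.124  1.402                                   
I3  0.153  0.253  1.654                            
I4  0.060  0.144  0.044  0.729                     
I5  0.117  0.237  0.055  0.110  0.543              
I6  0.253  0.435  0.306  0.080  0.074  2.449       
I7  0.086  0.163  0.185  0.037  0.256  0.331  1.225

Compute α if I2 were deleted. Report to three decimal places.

α = 0.439

Remaining items: I1, I3, I4, I5, I6, I7 (k = 6).
sum of item variances = 0.846 + 1.654 + 0.729 + 0.543 + 2.449 + 1.225 = 7.446
σ²_T = 7.446 + 2 × 2.147 = 11.740
α (item deleted) = (6/5)·(1 − 7.446/11.740) = 0.439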